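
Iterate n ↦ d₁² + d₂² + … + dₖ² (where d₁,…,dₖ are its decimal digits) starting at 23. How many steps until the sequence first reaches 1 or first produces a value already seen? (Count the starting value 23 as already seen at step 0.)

23 → 13
13 → 10
10 → 1  — reached 1.
That took 3 steps.

3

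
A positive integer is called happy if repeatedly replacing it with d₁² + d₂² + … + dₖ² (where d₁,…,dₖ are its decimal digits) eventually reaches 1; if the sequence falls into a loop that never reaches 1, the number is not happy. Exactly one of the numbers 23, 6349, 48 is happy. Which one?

23: 23 → 13 → 10 → 1  — reaches 1 (happy)
6349: 6349 → 142 → 21 → 5 → 25 → 29 → 85 → 89 → 145 → 42 → 20 → 4 → 16 → 37 → 58 → 89  — repeats 89 (not happy)
48: 48 → 80 → 64 → 52 → 29 → 85 → 89 → 145 → 42 → 20 → 4 → 16 → 37 → 58 → 89  — repeats 89 (not happy)

23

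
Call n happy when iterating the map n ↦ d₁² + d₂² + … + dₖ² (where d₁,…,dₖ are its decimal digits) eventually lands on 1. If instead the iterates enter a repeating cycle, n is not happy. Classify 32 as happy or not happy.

happy

32 → 3² + 2² = 9 + 4 = 13
13 → 1² + 3² = 1 + 9 = 10
10 → 1² + 0² = 1 + 0 = 1  — reached 1.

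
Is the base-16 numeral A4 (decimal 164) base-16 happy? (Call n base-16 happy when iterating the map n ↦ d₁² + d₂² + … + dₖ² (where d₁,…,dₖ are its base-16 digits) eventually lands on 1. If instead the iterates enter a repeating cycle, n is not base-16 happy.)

164 = (10,4)_16 → 10² + 4² = 116
116 = (7,4)_16 → 7² + 4² = 65
65 = (4,1)_16 → 4² + 1² = 17
17 = (1,1)_16 → 1² + 1² = 2
2 = (2)_16 → 2² = 4
4 = (4)_16 → 4² = 16
16 = (1,0)_16 → 1² + 0² = 1  — reached 1.

base-16 happy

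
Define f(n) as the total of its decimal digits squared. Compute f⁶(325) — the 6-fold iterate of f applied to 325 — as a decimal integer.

325 → 3² + 2² + 5² = 38
38 → 3² + 8² = 73
73 → 7² + 3² = 58
58 → 5² + 8² = 89
89 → 8² + 9² = 145
145 → 1² + 4² + 5² = 42

42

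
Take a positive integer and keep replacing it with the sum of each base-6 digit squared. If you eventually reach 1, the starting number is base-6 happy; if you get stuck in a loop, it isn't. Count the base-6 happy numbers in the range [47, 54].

47: 47 → 27 → 25 → 17 → 29 → 41 → 26 → 20 → 13 → 5 → 25  — not base-6 happy
48: 48 → 5 → 25 → 17 → 29 → 41 → 26 → 20 → 13 → 5  — not base-6 happy
49: 49 → 6 → 1  — base-6 happy
50: 50 → 9 → 10 → 17 → 29 → 41 → 26 → 20 → 13 → 5 → 25 → 17  — not base-6 happy
51: 51 → 14 → 8 → 5 → 25 → 17 → 29 → 41 → 26 → 20 → 13 → 5  — not base-6 happy
52: 52 → 21 → 18 → 9 → 10 → 17 → 29 → 41 → 26 → 20 → 13 → 5 → 25 → 17  — not base-6 happy
53: 53 → 30 → 25 → 17 → 29 → 41 → 26 → 20 → 13 → 5 → 25  — not base-6 happy
54: 54 → 10 → 17 → 29 → 41 → 26 → 20 → 13 → 5 → 25 → 17  — not base-6 happy
base-6 happy: 49

1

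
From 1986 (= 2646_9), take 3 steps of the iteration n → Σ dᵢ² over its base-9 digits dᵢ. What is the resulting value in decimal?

36

1986 = (2,6,4,6)_9 → 2² + 6² + 4² + 6² = 92
92 = (1,1,2)_9 → 1² + 1² + 2² = 6
6 = (6)_9 → 6² = 36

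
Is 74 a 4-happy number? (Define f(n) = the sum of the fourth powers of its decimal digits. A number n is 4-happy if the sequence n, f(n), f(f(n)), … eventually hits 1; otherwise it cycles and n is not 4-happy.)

74 → 2657
2657 → 4338
4338 → 4514
4514 → 1138
1138 → 4179
4179 → 9219
9219 → 13139
13139 → 6725
6725 → 4338  — 4338 already seen; the sequence cycles without reaching 1.

not 4-happy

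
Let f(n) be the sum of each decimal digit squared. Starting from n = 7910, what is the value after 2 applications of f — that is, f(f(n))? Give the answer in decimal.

7910 → 7² + 9² + 1² + 0² = 49 + 81 + 1 + 0 = 131
131 → 1² + 3² + 1² = 1 + 9 + 1 = 11

11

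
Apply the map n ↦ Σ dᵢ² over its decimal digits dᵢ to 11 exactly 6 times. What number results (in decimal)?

89

11 → 1² + 1² = 1 + 1 = 2
2 → 2² = 4
4 → 4² = 16
16 → 1² + 6² = 1 + 36 = 37
37 → 3² + 7² = 9 + 49 = 58
58 → 5² + 8² = 25 + 64 = 89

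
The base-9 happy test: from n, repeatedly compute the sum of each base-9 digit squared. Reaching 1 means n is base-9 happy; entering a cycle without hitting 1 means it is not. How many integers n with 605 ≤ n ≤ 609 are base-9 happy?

2

605: 605 → 69 → 85 → 17 → 65 → 53 → 89 → 65  (repeats 65)
606: 606 → 74 → 68 → 74  (repeats 74)
607: 607 → 81 → 1  (reaches 1)
608: 608 → 90 → 2 → 4 → 16 → 50 → 50  (repeats 50)
609: 609 → 101 → 9 → 1  (reaches 1)
base-9 happy: 607, 609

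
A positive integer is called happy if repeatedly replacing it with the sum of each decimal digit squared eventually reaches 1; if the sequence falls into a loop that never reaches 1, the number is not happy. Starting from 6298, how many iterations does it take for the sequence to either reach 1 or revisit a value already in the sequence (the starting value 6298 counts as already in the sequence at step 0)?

14

6298 → 185
185 → 90
90 → 81
81 → 65
65 → 61
61 → 37
37 → 58
58 → 89
89 → 145
145 → 42
42 → 20
20 → 4
4 → 16
16 → 37  — 37 repeats.
That took 14 steps.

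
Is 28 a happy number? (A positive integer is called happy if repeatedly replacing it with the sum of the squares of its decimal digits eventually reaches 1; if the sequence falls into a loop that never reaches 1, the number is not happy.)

28 → 2² + 8² = 4 + 64 = 68
68 → 6² + 8² = 36 + 64 = 100
100 → 1² + 0² + 0² = 1 + 0 + 0 = 1  — reached 1.

happy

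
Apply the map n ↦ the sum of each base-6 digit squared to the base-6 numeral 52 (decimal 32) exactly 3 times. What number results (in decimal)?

32 = (5,2)_6 → 5² + 2² = 25 + 4 = 29
29 = (4,5)_6 → 4² + 5² = 16 + 25 = 41
41 = (1,0,5)_6 → 1² + 0² + 5² = 1 + 0 + 25 = 26

26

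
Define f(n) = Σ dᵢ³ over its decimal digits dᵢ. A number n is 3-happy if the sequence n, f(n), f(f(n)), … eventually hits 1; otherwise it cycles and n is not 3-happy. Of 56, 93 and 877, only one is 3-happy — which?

56: 56 → 341 → 92 → 737 → 713 → 371 → 371  — repeats 371 (not 3-happy)
93: 93 → 756 → 684 → 792 → 1080 → 513 → 153 → 153  — repeats 153 (not 3-happy)
877: 877 → 1198 → 1243 → 100 → 1  — reaches 1 (3-happy)

877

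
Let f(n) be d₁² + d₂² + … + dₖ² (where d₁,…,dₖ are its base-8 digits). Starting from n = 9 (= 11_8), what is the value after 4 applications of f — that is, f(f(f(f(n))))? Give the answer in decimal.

9 = (1,1)_8 → 1² + 1² = 1 + 1 = 2
2 = (2)_8 → 2² = 4
4 = (4)_8 → 4² = 16
16 = (2,0)_8 → 2² + 0² = 4 + 0 = 4

4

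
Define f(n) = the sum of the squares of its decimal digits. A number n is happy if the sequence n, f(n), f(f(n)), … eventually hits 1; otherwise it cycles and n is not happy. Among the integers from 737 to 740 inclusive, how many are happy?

737: 737 → 107 → 50 → 25 → 29 → 85 → 89 → 145 → 42 → 20 → 4 → 16 → 37 → 58 → 89  — not happy
738: 738 → 122 → 9 → 81 → 65 → 61 → 37 → 58 → 89 → 145 → 42 → 20 → 4 → 16 → 37  — not happy
739: 739 → 139 → 91 → 82 → 68 → 100 → 1  — happy
740: 740 → 65 → 61 → 37 → 58 → 89 → 145 → 42 → 20 → 4 → 16 → 37  — not happy
happy: 739

1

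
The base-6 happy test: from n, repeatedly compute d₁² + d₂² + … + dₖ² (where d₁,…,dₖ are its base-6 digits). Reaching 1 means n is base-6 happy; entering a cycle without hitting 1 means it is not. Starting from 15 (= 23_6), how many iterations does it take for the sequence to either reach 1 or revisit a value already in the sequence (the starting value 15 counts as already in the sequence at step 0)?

9

15 = (2,3)_6 → 2² + 3² = 4 + 9 = 13
13 = (2,1)_6 → 2² + 1² = 4 + 1 = 5
5 = (5)_6 → 5² = 25
25 = (4,1)_6 → 4² + 1² = 16 + 1 = 17
17 = (2,5)_6 → 2² + 5² = 4 + 25 = 29
29 = (4,5)_6 → 4² + 5² = 16 + 25 = 41
41 = (1,0,5)_6 → 1² + 0² + 5² = 1 + 0 + 25 = 26
26 = (4,2)_6 → 4² + 2² = 16 + 4 = 20
20 = (3,2)_6 → 3² + 2² = 9 + 4 = 13  — 13 repeats.
That took 9 steps.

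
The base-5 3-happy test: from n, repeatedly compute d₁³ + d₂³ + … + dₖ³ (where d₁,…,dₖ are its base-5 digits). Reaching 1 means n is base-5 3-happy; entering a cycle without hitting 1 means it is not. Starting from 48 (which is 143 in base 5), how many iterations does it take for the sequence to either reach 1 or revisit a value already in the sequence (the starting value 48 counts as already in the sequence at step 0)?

48 = (1,4,3)_5 → 1³ + 4³ + 3³ = 1 + 64 + 27 = 92
92 = (3,3,2)_5 → 3³ + 3³ + 2³ = 27 + 27 + 8 = 62
62 = (2,2,2)_5 → 2³ + 2³ + 2³ = 8 + 8 + 8 = 24
24 = (4,4)_5 → 4³ + 4³ = 64 + 64 = 128
128 = (1,0,0,3)_5 → 1³ + 0³ + 0³ + 3³ = 1 + 0 + 0 + 27 = 28
28 = (1,0,3)_5 → 1³ + 0³ + 3³ = 1 + 0 + 27 = 28  — 28 repeats.
That took 6 steps.

6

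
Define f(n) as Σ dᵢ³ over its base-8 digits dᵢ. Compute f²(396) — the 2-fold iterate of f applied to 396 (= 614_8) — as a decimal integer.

396 = (6,1,4)_8 → 281
281 = (4,3,1)_8 → 92

92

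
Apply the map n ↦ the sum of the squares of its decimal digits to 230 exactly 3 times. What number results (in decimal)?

230 → 2² + 3² + 0² = 4 + 9 + 0 = 13
13 → 1² + 3² = 1 + 9 = 10
10 → 1² + 0² = 1 + 0 = 1

1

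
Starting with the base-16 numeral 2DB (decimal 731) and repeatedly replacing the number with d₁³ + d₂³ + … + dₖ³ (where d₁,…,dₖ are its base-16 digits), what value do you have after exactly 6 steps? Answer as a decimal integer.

1730

731 = (2,13,11)_16 → 2³ + 13³ + 11³ = 8 + 2197 + 1331 = 3536
3536 = (13,13,0)_16 → 13³ + 13³ + 0³ = 2197 + 2197 + 0 = 4394
4394 = (1,1,2,10)_16 → 1³ + 1³ + 2³ + 10³ = 1 + 1 + 8 + 1000 = 1010
1010 = (3,15,2)_16 → 3³ + 15³ + 2³ = 27 + 3375 + 8 = 3410
3410 = (13,5,2)_16 → 13³ + 5³ + 2³ = 2197 + 125 + 8 = 2330
2330 = (9,1,10)_16 → 9³ + 1³ + 10³ = 729 + 1 + 1000 = 1730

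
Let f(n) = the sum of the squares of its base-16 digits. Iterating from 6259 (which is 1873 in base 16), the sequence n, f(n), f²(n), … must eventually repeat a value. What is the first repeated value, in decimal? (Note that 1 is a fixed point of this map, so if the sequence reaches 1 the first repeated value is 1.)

6259 = (1,8,7,3)_16 → 1² + 8² + 7² + 3² = 123
123 = (7,11)_16 → 7² + 11² = 170
170 = (10,10)_16 → 10² + 10² = 200
200 = (12,8)_16 → 12² + 8² = 208
208 = (13,0)_16 → 13² + 0² = 169
169 = (10,9)_16 → 10² + 9² = 181
181 = (11,5)_16 → 11² + 5² = 146
146 = (9,2)_16 → 9² + 2² = 85
85 = (5,5)_16 → 5² + 5² = 50
50 = (3,2)_16 → 3² + 2² = 13
13 = (13)_16 → 13² = 169  — 169 already appeared earlier.

169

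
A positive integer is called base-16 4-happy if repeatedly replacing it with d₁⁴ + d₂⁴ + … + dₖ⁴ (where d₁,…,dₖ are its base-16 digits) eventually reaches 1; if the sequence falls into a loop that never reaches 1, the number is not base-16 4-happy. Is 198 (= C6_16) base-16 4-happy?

198 = (12,6)_16 → 12⁴ + 6⁴ = 22032
22032 = (5,6,1,0)_16 → 5⁴ + 6⁴ + 1⁴ + 0⁴ = 1922
1922 = (7,8,2)_16 → 7⁴ + 8⁴ + 2⁴ = 6513
6513 = (1,9,7,1)_16 → 1⁴ + 9⁴ + 7⁴ + 1⁴ = 8964
8964 = (2,3,0,4)_16 → 2⁴ + 3⁴ + 0⁴ + 4⁴ = 353
353 = (1,6,1)_16 → 1⁴ + 6⁴ + 1⁴ = 1298
1298 = (5,1,2)_16 → 5⁴ + 1⁴ + 2⁴ = 642
642 = (2,8,2)_16 → 2⁴ + 8⁴ + 2⁴ = 4128
4128 = (1,0,2,0)_16 → 1⁴ + 0⁴ + 2⁴ + 0⁴ = 17
17 = (1,1)_16 → 1⁴ + 1⁴ = 2
2 = (2)_16 → 2⁴ = 16
16 = (1,0)_16 → 1⁴ + 0⁴ = 1  — reached 1.

base-16 4-happy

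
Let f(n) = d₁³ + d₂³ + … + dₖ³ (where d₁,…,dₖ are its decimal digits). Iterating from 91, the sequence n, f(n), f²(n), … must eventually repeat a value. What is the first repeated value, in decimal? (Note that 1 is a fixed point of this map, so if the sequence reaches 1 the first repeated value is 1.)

370

91 → 9³ + 1³ = 730
730 → 7³ + 3³ + 0³ = 370
370 → 3³ + 7³ + 0³ = 370  — 370 already appeared earlier.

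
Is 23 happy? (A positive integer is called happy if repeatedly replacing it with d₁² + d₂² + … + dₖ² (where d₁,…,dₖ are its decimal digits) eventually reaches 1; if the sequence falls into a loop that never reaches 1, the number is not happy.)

happy

23 → 2² + 3² = 4 + 9 = 13
13 → 1² + 3² = 1 + 9 = 10
10 → 1² + 0² = 1 + 0 = 1  — reached 1.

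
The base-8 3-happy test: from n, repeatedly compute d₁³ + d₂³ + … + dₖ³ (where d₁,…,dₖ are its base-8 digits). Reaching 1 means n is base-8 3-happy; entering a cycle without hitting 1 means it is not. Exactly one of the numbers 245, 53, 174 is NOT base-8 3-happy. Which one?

245: 245 → 368 → 341 → 258 → 72 → 2 → 8 → 1  — reaches 1 (base-8 3-happy)
53: 53 → 341 → 258 → 72 → 2 → 8 → 1  — reaches 1 (base-8 3-happy)
174: 174 → 349 → 277 → 197 → 152 → 35 → 91 → 55 → 559 → 469 → 476 → 434 → 440 → 559  — repeats 559 (not base-8 3-happy)

174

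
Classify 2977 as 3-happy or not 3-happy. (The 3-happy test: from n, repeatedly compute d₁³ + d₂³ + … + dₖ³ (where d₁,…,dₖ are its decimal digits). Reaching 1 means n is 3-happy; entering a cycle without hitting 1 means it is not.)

3-happy

2977 → 2³ + 9³ + 7³ + 7³ = 8 + 729 + 343 + 343 = 1423
1423 → 1³ + 4³ + 2³ + 3³ = 1 + 64 + 8 + 27 = 100
100 → 1³ + 0³ + 0³ = 1 + 0 + 0 = 1  — reached 1.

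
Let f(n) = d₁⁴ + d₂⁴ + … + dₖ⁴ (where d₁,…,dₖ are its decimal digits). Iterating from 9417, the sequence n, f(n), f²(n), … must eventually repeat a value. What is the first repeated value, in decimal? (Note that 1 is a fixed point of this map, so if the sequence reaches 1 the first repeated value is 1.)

9219

9417 → 9⁴ + 4⁴ + 1⁴ + 7⁴ = 6561 + 256 + 1 + 2401 = 9219
9219 → 9⁴ + 2⁴ + 1⁴ + 9⁴ = 6561 + 16 + 1 + 6561 = 13139
13139 → 1⁴ + 3⁴ + 1⁴ + 3⁴ + 9⁴ = 1 + 81 + 1 + 81 + 6561 = 6725
6725 → 6⁴ + 7⁴ + 2⁴ + 5⁴ = 1296 + 2401 + 16 + 625 = 4338
4338 → 4⁴ + 3⁴ + 3⁴ + 8⁴ = 256 + 81 + 81 + 4096 = 4514
4514 → 4⁴ + 5⁴ + 1⁴ + 4⁴ = 256 + 625 + 1 + 256 = 1138
1138 → 1⁴ + 1⁴ + 3⁴ + 8⁴ = 1 + 1 + 81 + 4096 = 4179
4179 → 4⁴ + 1⁴ + 7⁴ + 9⁴ = 256 + 1 + 2401 + 6561 = 9219  — 9219 already appeared earlier.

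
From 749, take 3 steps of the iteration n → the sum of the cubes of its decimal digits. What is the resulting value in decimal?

749 → 7³ + 4³ + 9³ = 1136
1136 → 1³ + 1³ + 3³ + 6³ = 245
245 → 2³ + 4³ + 5³ = 197

197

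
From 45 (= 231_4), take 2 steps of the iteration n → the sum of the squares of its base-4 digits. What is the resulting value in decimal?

45 = (2,3,1)_4 → 2² + 3² + 1² = 4 + 9 + 1 = 14
14 = (3,2)_4 → 3² + 2² = 9 + 4 = 13

13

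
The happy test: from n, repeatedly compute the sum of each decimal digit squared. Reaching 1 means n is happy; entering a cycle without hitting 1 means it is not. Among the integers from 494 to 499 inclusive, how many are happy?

494: 494 → 113 → 11 → 2 → 4 → 16 → 37 → 58 → 89 → 145 → 42 → 20 → 4  — not happy
495: 495 → 122 → 9 → 81 → 65 → 61 → 37 → 58 → 89 → 145 → 42 → 20 → 4 → 16 → 37  — not happy
496: 496 → 133 → 19 → 82 → 68 → 100 → 1  — happy
497: 497 → 146 → 53 → 34 → 25 → 29 → 85 → 89 → 145 → 42 → 20 → 4 → 16 → 37 → 58 → 89  — not happy
498: 498 → 161 → 38 → 73 → 58 → 89 → 145 → 42 → 20 → 4 → 16 → 37 → 58  — not happy
499: 499 → 178 → 114 → 18 → 65 → 61 → 37 → 58 → 89 → 145 → 42 → 20 → 4 → 16 → 37  — not happy
happy: 496

1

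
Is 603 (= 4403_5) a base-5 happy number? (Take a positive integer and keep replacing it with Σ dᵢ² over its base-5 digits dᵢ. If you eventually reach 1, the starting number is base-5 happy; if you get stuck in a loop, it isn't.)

603 = (4,4,0,3)_5 → 41
41 = (1,3,1)_5 → 11
11 = (2,1)_5 → 5
5 = (1,0)_5 → 1  — reached 1.

base-5 happy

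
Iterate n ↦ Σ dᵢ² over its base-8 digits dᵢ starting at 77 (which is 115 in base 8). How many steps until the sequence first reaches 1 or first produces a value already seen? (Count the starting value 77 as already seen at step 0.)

4

77 = (1,1,5)_8 → 1² + 1² + 5² = 27
27 = (3,3)_8 → 3² + 3² = 18
18 = (2,2)_8 → 2² + 2² = 8
8 = (1,0)_8 → 1² + 0² = 1  — reached 1.
That took 4 steps.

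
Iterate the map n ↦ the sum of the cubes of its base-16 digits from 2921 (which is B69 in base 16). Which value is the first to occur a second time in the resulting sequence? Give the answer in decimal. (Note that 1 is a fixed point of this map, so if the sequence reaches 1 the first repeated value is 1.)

2921 = (11,6,9)_16 → 2276
2276 = (8,14,4)_16 → 3320
3320 = (12,15,8)_16 → 5615
5615 = (1,5,14,15)_16 → 6245
6245 = (1,8,6,5)_16 → 854
854 = (3,5,6)_16 → 368
368 = (1,7,0)_16 → 344
344 = (1,5,8)_16 → 638
638 = (2,7,14)_16 → 3095
3095 = (12,1,7)_16 → 2072
2072 = (8,1,8)_16 → 1025
1025 = (4,0,1)_16 → 65
65 = (4,1)_16 → 65  — 65 already appeared earlier.

65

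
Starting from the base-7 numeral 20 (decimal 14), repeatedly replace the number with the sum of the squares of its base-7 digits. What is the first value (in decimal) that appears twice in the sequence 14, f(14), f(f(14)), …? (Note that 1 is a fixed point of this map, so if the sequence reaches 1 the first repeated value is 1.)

4

14 = (2,0)_7 → 2² + 0² = 4
4 = (4)_7 → 4² = 16
16 = (2,2)_7 → 2² + 2² = 8
8 = (1,1)_7 → 1² + 1² = 2
2 = (2)_7 → 2² = 4  — 4 already appeared earlier.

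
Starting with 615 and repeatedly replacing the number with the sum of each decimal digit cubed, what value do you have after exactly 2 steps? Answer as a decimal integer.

99

615 → 342
342 → 99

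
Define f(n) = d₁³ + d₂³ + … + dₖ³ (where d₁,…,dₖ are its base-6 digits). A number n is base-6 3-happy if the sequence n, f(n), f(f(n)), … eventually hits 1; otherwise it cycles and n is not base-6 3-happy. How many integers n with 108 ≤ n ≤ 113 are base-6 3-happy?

108: 108 → 27 → 91 → 36 → 1  (reaches 1)
109: 109 → 28 → 128 → 62 → 73 → 9 → 28  (repeats 28)
110: 110 → 35 → 250 → 190 → 190  (repeats 190)
111: 111 → 54 → 28 → 128 → 62 → 73 → 9 → 28  (repeats 28)
112: 112 → 91 → 36 → 1  (reaches 1)
113: 113 → 152 → 73 → 9 → 28 → 128 → 62 → 73  (repeats 73)
base-6 3-happy: 108, 112

2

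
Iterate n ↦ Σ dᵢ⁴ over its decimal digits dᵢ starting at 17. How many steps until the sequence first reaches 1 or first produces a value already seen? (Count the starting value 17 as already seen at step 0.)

4

17 → 1⁴ + 7⁴ = 2402
2402 → 2⁴ + 4⁴ + 0⁴ + 2⁴ = 288
288 → 2⁴ + 8⁴ + 8⁴ = 8208
8208 → 8⁴ + 2⁴ + 0⁴ + 8⁴ = 8208  — 8208 repeats.
That took 4 steps.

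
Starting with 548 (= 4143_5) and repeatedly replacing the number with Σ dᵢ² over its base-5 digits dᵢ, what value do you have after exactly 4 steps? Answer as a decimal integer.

16

548 = (4,1,4,3)_5 → 42
42 = (1,3,2)_5 → 14
14 = (2,4)_5 → 20
20 = (4,0)_5 → 16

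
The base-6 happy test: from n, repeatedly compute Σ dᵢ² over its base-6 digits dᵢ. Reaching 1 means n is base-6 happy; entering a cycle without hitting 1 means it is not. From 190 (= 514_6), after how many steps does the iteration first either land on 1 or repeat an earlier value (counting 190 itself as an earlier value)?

190 = (5,1,4)_6 → 42
42 = (1,1,0)_6 → 2
2 = (2)_6 → 4
4 = (4)_6 → 16
16 = (2,4)_6 → 20
20 = (3,2)_6 → 13
13 = (2,1)_6 → 5
5 = (5)_6 → 25
25 = (4,1)_6 → 17
17 = (2,5)_6 → 29
29 = (4,5)_6 → 41
41 = (1,0,5)_6 → 26
26 = (4,2)_6 → 20  — 20 repeats.
That took 13 steps.

13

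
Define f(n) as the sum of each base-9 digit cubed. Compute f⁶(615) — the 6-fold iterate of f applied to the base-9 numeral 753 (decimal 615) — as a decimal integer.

615 = (7,5,3)_9 → 495
495 = (6,1,0)_9 → 217
217 = (2,6,1)_9 → 225
225 = (2,7,0)_9 → 351
351 = (4,3,0)_9 → 91
91 = (1,1,1)_9 → 3

3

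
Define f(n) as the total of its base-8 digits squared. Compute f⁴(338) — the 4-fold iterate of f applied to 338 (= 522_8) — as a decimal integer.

338 = (5,2,2)_8 → 5² + 2² + 2² = 33
33 = (4,1)_8 → 4² + 1² = 17
17 = (2,1)_8 → 2² + 1² = 5
5 = (5)_8 → 5² = 25

25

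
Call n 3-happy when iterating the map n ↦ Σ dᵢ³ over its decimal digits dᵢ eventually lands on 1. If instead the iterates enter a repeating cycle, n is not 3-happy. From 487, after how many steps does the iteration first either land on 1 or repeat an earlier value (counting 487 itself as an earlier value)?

487 → 4³ + 8³ + 7³ = 64 + 512 + 343 = 919
919 → 9³ + 1³ + 9³ = 729 + 1 + 729 = 1459
1459 → 1³ + 4³ + 5³ + 9³ = 1 + 64 + 125 + 729 = 919  — 919 repeats.
That took 3 steps.

3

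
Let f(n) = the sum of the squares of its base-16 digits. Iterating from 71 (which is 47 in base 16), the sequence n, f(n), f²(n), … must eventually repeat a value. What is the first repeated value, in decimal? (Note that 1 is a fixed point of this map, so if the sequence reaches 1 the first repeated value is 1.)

1

71 = (4,7)_16 → 65
65 = (4,1)_16 → 17
17 = (1,1)_16 → 2
2 = (2)_16 → 4
4 = (4)_16 → 16
16 = (1,0)_16 → 1  — reached the fixed point 1.
1 → 1, so 1 is the first repeated value.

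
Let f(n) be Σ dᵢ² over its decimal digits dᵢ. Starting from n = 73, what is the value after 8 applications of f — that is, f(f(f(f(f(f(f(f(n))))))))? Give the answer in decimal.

73 → 7² + 3² = 49 + 9 = 58
58 → 5² + 8² = 25 + 64 = 89
89 → 8² + 9² = 64 + 81 = 145
145 → 1² + 4² + 5² = 1 + 16 + 25 = 42
42 → 4² + 2² = 16 + 4 = 20
20 → 2² + 0² = 4 + 0 = 4
4 → 4² = 16
16 → 1² + 6² = 1 + 36 = 37

37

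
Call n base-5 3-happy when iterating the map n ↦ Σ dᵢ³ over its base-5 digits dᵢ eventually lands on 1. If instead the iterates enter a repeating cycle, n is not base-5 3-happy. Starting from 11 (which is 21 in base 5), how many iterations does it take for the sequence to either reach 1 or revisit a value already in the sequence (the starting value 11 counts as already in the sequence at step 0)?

11 = (2,1)_5 → 2³ + 1³ = 8 + 1 = 9
9 = (1,4)_5 → 1³ + 4³ = 1 + 64 = 65
65 = (2,3,0)_5 → 2³ + 3³ + 0³ = 8 + 27 + 0 = 35
35 = (1,2,0)_5 → 1³ + 2³ + 0³ = 1 + 8 + 0 = 9  — 9 repeats.
That took 4 steps.

4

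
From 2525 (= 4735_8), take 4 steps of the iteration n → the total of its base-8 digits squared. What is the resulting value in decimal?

26

2525 = (4,7,3,5)_8 → 4² + 7² + 3² + 5² = 16 + 49 + 9 + 25 = 99
99 = (1,4,3)_8 → 1² + 4² + 3² = 1 + 16 + 9 = 26
26 = (3,2)_8 → 3² + 2² = 9 + 4 = 13
13 = (1,5)_8 → 1² + 5² = 1 + 25 = 26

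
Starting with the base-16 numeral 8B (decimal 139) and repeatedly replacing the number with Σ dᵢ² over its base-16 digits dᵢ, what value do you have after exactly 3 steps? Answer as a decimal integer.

139 = (8,11)_16 → 8² + 11² = 64 + 121 = 185
185 = (11,9)_16 → 11² + 9² = 121 + 81 = 202
202 = (12,10)_16 → 12² + 10² = 144 + 100 = 244

244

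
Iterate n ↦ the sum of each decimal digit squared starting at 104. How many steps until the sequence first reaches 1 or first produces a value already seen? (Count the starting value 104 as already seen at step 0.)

104 → 17
17 → 50
50 → 25
25 → 29
29 → 85
85 → 89
89 → 145
145 → 42
42 → 20
20 → 4
4 → 16
16 → 37
37 → 58
58 → 89  — 89 repeats.
That took 14 steps.

14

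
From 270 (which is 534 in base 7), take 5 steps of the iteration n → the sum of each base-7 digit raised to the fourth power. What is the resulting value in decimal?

16

270 = (5,3,4)_7 → 5⁴ + 3⁴ + 4⁴ = 625 + 81 + 256 = 962
962 = (2,5,4,3)_7 → 2⁴ + 5⁴ + 4⁴ + 3⁴ = 16 + 625 + 256 + 81 = 978
978 = (2,5,6,5)_7 → 2⁴ + 5⁴ + 6⁴ + 5⁴ = 16 + 625 + 1296 + 625 = 2562
2562 = (1,0,3,2,0)_7 → 1⁴ + 0⁴ + 3⁴ + 2⁴ + 0⁴ = 1 + 0 + 81 + 16 + 0 = 98
98 = (2,0,0)_7 → 2⁴ + 0⁴ + 0⁴ = 16 + 0 + 0 = 16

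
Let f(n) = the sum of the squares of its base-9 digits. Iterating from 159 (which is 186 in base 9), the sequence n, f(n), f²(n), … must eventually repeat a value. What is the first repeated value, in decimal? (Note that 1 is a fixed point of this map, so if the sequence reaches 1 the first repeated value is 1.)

1

159 = (1,8,6)_9 → 1² + 8² + 6² = 101
101 = (1,2,2)_9 → 1² + 2² + 2² = 9
9 = (1,0)_9 → 1² + 0² = 1  — reached the fixed point 1.
1 → 1, so 1 is the first repeated value.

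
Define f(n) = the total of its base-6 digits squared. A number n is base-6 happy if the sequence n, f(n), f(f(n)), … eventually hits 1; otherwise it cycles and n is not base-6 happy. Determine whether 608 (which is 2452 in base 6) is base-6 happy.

608 = (2,4,5,2)_6 → 2² + 4² + 5² + 2² = 4 + 16 + 25 + 4 = 49
49 = (1,2,1)_6 → 1² + 2² + 1² = 1 + 4 + 1 = 6
6 = (1,0)_6 → 1² + 0² = 1 + 0 = 1  — reached 1.

base-6 happy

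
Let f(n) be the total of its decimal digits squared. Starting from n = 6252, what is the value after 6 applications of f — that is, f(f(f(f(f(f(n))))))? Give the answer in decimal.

16

6252 → 6² + 2² + 5² + 2² = 69
69 → 6² + 9² = 117
117 → 1² + 1² + 7² = 51
51 → 5² + 1² = 26
26 → 2² + 6² = 40
40 → 4² + 0² = 16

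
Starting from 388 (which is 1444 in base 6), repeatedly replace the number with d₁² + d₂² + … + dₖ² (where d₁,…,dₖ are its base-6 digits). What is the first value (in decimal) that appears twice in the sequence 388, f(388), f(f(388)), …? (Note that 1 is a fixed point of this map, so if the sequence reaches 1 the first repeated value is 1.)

1

388 = (1,4,4,4)_6 → 1² + 4² + 4² + 4² = 1 + 16 + 16 + 16 = 49
49 = (1,2,1)_6 → 1² + 2² + 1² = 1 + 4 + 1 = 6
6 = (1,0)_6 → 1² + 0² = 1 + 0 = 1  — reached the fixed point 1.
1 → 1, so 1 is the first repeated value.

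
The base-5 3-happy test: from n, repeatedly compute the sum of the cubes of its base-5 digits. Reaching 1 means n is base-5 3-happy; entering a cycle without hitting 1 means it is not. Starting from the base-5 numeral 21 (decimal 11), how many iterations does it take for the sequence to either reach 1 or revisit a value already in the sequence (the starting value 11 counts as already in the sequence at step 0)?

4

11 = (2,1)_5 → 2³ + 1³ = 8 + 1 = 9
9 = (1,4)_5 → 1³ + 4³ = 1 + 64 = 65
65 = (2,3,0)_5 → 2³ + 3³ + 0³ = 8 + 27 + 0 = 35
35 = (1,2,0)_5 → 1³ + 2³ + 0³ = 1 + 8 + 0 = 9  — 9 repeats.
That took 4 steps.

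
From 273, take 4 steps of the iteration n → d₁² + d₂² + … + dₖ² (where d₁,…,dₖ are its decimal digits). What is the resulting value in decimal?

273 → 62
62 → 40
40 → 16
16 → 37

37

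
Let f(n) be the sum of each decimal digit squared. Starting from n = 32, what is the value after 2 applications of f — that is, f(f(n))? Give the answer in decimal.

32 → 3² + 2² = 9 + 4 = 13
13 → 1² + 3² = 1 + 9 = 10

10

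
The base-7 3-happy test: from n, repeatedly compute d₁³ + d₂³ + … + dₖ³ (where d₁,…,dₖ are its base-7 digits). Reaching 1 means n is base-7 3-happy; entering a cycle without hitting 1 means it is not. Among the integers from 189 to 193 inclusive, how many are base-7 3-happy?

189: 189 → 243 → 405 → 219 → 99 → 9 → 9  — not base-7 3-happy
190: 190 → 244 → 496 → 244  — not base-7 3-happy
191: 191 → 251 → 341 → 557 → 137 → 197 → 65 → 17 → 35 → 125 → 251  — not base-7 3-happy
192: 192 → 270 → 216 → 288 → 342 → 648 → 282 → 258 → 342  — not base-7 3-happy
193: 193 → 307 → 433 → 343 → 1  — base-7 3-happy
base-7 3-happy: 193

1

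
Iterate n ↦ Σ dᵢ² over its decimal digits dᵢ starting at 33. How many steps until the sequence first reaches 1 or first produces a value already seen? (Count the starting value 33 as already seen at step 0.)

33 → 3² + 3² = 9 + 9 = 18
18 → 1² + 8² = 1 + 64 = 65
65 → 6² + 5² = 36 + 25 = 61
61 → 6² + 1² = 36 + 1 = 37
37 → 3² + 7² = 9 + 49 = 58
58 → 5² + 8² = 25 + 64 = 89
89 → 8² + 9² = 64 + 81 = 145
145 → 1² + 4² + 5² = 1 + 16 + 25 = 42
42 → 4² + 2² = 16 + 4 = 20
20 → 2² + 0² = 4 + 0 = 4
4 → 4² = 16
16 → 1² + 6² = 1 + 36 = 37  — 37 repeats.
That took 12 steps.

12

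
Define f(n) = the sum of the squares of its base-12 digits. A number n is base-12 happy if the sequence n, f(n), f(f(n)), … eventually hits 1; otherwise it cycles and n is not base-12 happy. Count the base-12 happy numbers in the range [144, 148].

1

144: 144 → 1  — base-12 happy
145: 145 → 2 → 4 → 16 → 17 → 26 → 8 → 64 → 41 → 34 → 104 → 128 → 164 → 66 → 61 → 26  — not base-12 happy
146: 146 → 5 → 25 → 5  — not base-12 happy
147: 147 → 10 → 100 → 80 → 100  — not base-12 happy
148: 148 → 17 → 26 → 8 → 64 → 41 → 34 → 104 → 128 → 164 → 66 → 61 → 26  — not base-12 happy
base-12 happy: 144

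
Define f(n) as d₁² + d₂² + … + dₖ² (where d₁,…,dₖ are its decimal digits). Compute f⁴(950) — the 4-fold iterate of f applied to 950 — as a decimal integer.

950 → 9² + 5² + 0² = 81 + 25 + 0 = 106
106 → 1² + 0² + 6² = 1 + 0 + 36 = 37
37 → 3² + 7² = 9 + 49 = 58
58 → 5² + 8² = 25 + 64 = 89

89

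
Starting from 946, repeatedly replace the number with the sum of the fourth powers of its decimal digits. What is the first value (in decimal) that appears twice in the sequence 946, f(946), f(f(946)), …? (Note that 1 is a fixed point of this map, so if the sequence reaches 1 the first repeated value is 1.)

4179

946 → 9⁴ + 4⁴ + 6⁴ = 8113
8113 → 8⁴ + 1⁴ + 1⁴ + 3⁴ = 4179
4179 → 4⁴ + 1⁴ + 7⁴ + 9⁴ = 9219
9219 → 9⁴ + 2⁴ + 1⁴ + 9⁴ = 13139
13139 → 1⁴ + 3⁴ + 1⁴ + 3⁴ + 9⁴ = 6725
6725 → 6⁴ + 7⁴ + 2⁴ + 5⁴ = 4338
4338 → 4⁴ + 3⁴ + 3⁴ + 8⁴ = 4514
4514 → 4⁴ + 5⁴ + 1⁴ + 4⁴ = 1138
1138 → 1⁴ + 1⁴ + 3⁴ + 8⁴ = 4179  — 4179 already appeared earlier.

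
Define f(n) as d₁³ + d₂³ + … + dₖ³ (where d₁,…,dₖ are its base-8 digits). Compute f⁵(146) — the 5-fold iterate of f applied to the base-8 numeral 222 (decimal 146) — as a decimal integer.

146 = (2,2,2)_8 → 2³ + 2³ + 2³ = 24
24 = (3,0)_8 → 3³ + 0³ = 27
27 = (3,3)_8 → 3³ + 3³ = 54
54 = (6,6)_8 → 6³ + 6³ = 432
432 = (6,6,0)_8 → 6³ + 6³ + 0³ = 432

432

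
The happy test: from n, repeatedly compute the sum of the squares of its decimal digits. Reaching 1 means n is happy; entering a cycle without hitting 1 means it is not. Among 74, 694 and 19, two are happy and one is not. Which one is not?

74: 74 → 65 → 61 → 37 → 58 → 89 → 145 → 42 → 20 → 4 → 16 → 37  — repeats 37 (not happy)
694: 694 → 133 → 19 → 82 → 68 → 100 → 1  — reaches 1 (happy)
19: 19 → 82 → 68 → 100 → 1  — reaches 1 (happy)

74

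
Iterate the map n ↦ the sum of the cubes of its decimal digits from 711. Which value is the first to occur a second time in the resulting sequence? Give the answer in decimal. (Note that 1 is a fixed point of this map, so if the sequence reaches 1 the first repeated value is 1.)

711 → 7³ + 1³ + 1³ = 345
345 → 3³ + 4³ + 5³ = 216
216 → 2³ + 1³ + 6³ = 225
225 → 2³ + 2³ + 5³ = 141
141 → 1³ + 4³ + 1³ = 66
66 → 6³ + 6³ = 432
432 → 4³ + 3³ + 2³ = 99
99 → 9³ + 9³ = 1458
1458 → 1³ + 4³ + 5³ + 8³ = 702
702 → 7³ + 0³ + 2³ = 351
351 → 3³ + 5³ + 1³ = 153
153 → 1³ + 5³ + 3³ = 153  — 153 already appeared earlier.

153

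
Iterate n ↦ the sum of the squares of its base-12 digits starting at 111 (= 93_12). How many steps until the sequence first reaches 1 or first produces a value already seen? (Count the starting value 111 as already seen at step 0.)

6

111 = (9,3)_12 → 9² + 3² = 81 + 9 = 90
90 = (7,6)_12 → 7² + 6² = 49 + 36 = 85
85 = (7,1)_12 → 7² + 1² = 49 + 1 = 50
50 = (4,2)_12 → 4² + 2² = 16 + 4 = 20
20 = (1,8)_12 → 1² + 8² = 1 + 64 = 65
65 = (5,5)_12 → 5² + 5² = 25 + 25 = 50  — 50 repeats.
That took 6 steps.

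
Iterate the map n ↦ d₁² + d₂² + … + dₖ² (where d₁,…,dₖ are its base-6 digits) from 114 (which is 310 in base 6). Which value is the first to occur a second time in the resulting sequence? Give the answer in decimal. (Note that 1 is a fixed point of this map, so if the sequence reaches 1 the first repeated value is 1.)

17

114 = (3,1,0)_6 → 3² + 1² + 0² = 9 + 1 + 0 = 10
10 = (1,4)_6 → 1² + 4² = 1 + 16 = 17
17 = (2,5)_6 → 2² + 5² = 4 + 25 = 29
29 = (4,5)_6 → 4² + 5² = 16 + 25 = 41
41 = (1,0,5)_6 → 1² + 0² + 5² = 1 + 0 + 25 = 26
26 = (4,2)_6 → 4² + 2² = 16 + 4 = 20
20 = (3,2)_6 → 3² + 2² = 9 + 4 = 13
13 = (2,1)_6 → 2² + 1² = 4 + 1 = 5
5 = (5)_6 → 5² = 25
25 = (4,1)_6 → 4² + 1² = 16 + 1 = 17  — 17 already appeared earlier.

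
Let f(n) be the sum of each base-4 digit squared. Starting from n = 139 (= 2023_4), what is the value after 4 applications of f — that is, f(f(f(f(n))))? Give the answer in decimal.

139 = (2,0,2,3)_4 → 17
17 = (1,0,1)_4 → 2
2 = (2)_4 → 4
4 = (1,0)_4 → 1

1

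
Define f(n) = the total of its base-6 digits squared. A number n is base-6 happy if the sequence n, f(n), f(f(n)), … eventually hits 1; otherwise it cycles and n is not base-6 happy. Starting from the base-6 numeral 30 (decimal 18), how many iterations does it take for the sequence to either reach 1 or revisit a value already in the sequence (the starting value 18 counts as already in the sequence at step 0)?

11

18 = (3,0)_6 → 3² + 0² = 9 + 0 = 9
9 = (1,3)_6 → 1² + 3² = 1 + 9 = 10
10 = (1,4)_6 → 1² + 4² = 1 + 16 = 17
17 = (2,5)_6 → 2² + 5² = 4 + 25 = 29
29 = (4,5)_6 → 4² + 5² = 16 + 25 = 41
41 = (1,0,5)_6 → 1² + 0² + 5² = 1 + 0 + 25 = 26
26 = (4,2)_6 → 4² + 2² = 16 + 4 = 20
20 = (3,2)_6 → 3² + 2² = 9 + 4 = 13
13 = (2,1)_6 → 2² + 1² = 4 + 1 = 5
5 = (5)_6 → 5² = 25
25 = (4,1)_6 → 4² + 1² = 16 + 1 = 17  — 17 repeats.
That took 11 steps.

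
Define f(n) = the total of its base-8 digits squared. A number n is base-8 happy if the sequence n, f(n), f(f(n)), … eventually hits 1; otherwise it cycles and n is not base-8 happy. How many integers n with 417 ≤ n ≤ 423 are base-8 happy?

1

417: 417 → 53 → 61 → 74 → 6 → 36 → 32 → 16 → 4 → 16  — not base-8 happy
418: 418 → 56 → 49 → 37 → 41 → 26 → 13 → 26  — not base-8 happy
419: 419 → 61 → 74 → 6 → 36 → 32 → 16 → 4 → 16  — not base-8 happy
420: 420 → 68 → 17 → 5 → 25 → 10 → 5  — not base-8 happy
421: 421 → 77 → 27 → 18 → 8 → 1  — base-8 happy
422: 422 → 88 → 10 → 5 → 25 → 10  — not base-8 happy
423: 423 → 101 → 42 → 29 → 34 → 20 → 20  — not base-8 happy
base-8 happy: 421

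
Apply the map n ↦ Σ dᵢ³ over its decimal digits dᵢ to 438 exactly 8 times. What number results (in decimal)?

153

438 → 4³ + 3³ + 8³ = 603
603 → 6³ + 0³ + 3³ = 243
243 → 2³ + 4³ + 3³ = 99
99 → 9³ + 9³ = 1458
1458 → 1³ + 4³ + 5³ + 8³ = 702
702 → 7³ + 0³ + 2³ = 351
351 → 3³ + 5³ + 1³ = 153
153 → 1³ + 5³ + 3³ = 153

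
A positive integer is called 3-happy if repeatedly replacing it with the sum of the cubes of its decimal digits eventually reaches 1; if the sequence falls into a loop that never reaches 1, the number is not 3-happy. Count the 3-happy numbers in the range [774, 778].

774: 774 → 750 → 468 → 792 → 1080 → 513 → 153 → 153  (repeats 153)
775: 775 → 811 → 514 → 190 → 730 → 370 → 370  (repeats 370)
776: 776 → 902 → 737 → 713 → 371 → 371  (repeats 371)
777: 777 → 1029 → 738 → 882 → 1032 → 36 → 243 → 99 → 1458 → 702 → 351 → 153 → 153  (repeats 153)
778: 778 → 1198 → 1243 → 100 → 1  (reaches 1)
3-happy: 778

1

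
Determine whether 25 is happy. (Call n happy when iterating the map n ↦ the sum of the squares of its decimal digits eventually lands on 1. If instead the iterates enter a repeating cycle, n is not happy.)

not happy

25 → 2² + 5² = 29
29 → 2² + 9² = 85
85 → 8² + 5² = 89
89 → 8² + 9² = 145
145 → 1² + 4² + 5² = 42
42 → 4² + 2² = 20
20 → 2² + 0² = 4
4 → 4² = 16
16 → 1² + 6² = 37
37 → 3² + 7² = 58
58 → 5² + 8² = 89  — 89 already seen; the sequence cycles without reaching 1.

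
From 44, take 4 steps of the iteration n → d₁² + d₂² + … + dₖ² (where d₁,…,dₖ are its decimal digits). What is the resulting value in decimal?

1

44 → 4² + 4² = 32
32 → 3² + 2² = 13
13 → 1² + 3² = 10
10 → 1² + 0² = 1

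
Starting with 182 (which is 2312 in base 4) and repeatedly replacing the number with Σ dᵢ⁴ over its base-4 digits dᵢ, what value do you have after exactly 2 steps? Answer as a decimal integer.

98

182 = (2,3,1,2)_4 → 2⁴ + 3⁴ + 1⁴ + 2⁴ = 114
114 = (1,3,0,2)_4 → 1⁴ + 3⁴ + 0⁴ + 2⁴ = 98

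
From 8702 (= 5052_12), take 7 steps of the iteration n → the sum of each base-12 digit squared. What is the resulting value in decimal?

40

8702 = (5,0,5,2)_12 → 5² + 0² + 5² + 2² = 54
54 = (4,6)_12 → 4² + 6² = 52
52 = (4,4)_12 → 4² + 4² = 32
32 = (2,8)_12 → 2² + 8² = 68
68 = (5,8)_12 → 5² + 8² = 89
89 = (7,5)_12 → 7² + 5² = 74
74 = (6,2)_12 → 6² + 2² = 40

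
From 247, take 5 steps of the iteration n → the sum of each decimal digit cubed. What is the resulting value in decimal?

247 → 2³ + 4³ + 7³ = 415
415 → 4³ + 1³ + 5³ = 190
190 → 1³ + 9³ + 0³ = 730
730 → 7³ + 3³ + 0³ = 370
370 → 3³ + 7³ + 0³ = 370

370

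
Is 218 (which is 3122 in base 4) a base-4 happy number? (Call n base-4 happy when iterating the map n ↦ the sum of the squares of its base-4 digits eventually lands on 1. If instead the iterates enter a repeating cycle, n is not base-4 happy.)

218 = (3,1,2,2)_4 → 3² + 1² + 2² + 2² = 9 + 1 + 4 + 4 = 18
18 = (1,0,2)_4 → 1² + 0² + 2² = 1 + 0 + 4 = 5
5 = (1,1)_4 → 1² + 1² = 1 + 1 = 2
2 = (2)_4 → 2² = 4
4 = (1,0)_4 → 1² + 0² = 1 + 0 = 1  — reached 1.

base-4 happy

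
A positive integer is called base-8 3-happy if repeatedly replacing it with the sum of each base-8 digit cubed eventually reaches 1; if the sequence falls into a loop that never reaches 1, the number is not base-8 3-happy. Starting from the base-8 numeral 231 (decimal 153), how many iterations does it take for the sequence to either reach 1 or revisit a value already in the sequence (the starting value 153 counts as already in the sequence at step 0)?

4

153 = (2,3,1)_8 → 36
36 = (4,4)_8 → 128
128 = (2,0,0)_8 → 8
8 = (1,0)_8 → 1  — reached 1.
That took 4 steps.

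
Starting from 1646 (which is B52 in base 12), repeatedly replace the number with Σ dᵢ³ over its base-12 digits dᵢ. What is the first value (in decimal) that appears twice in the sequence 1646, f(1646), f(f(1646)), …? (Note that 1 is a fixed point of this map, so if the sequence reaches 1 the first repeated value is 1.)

1646 = (11,5,2)_12 → 11³ + 5³ + 2³ = 1464
1464 = (10,2,0)_12 → 10³ + 2³ + 0³ = 1008
1008 = (7,0,0)_12 → 7³ + 0³ + 0³ = 343
343 = (2,4,7)_12 → 2³ + 4³ + 7³ = 415
415 = (2,10,7)_12 → 2³ + 10³ + 7³ = 1351
1351 = (9,4,7)_12 → 9³ + 4³ + 7³ = 1136
1136 = (7,10,8)_12 → 7³ + 10³ + 8³ = 1855
1855 = (1,0,10,7)_12 → 1³ + 0³ + 10³ + 7³ = 1344
1344 = (9,4,0)_12 → 9³ + 4³ + 0³ = 793
793 = (5,6,1)_12 → 5³ + 6³ + 1³ = 342
342 = (2,4,6)_12 → 2³ + 4³ + 6³ = 288
288 = (2,0,0)_12 → 2³ + 0³ + 0³ = 8
8 = (8)_12 → 8³ = 512
512 = (3,6,8)_12 → 3³ + 6³ + 8³ = 755
755 = (5,2,11)_12 → 5³ + 2³ + 11³ = 1464  — 1464 already appeared earlier.

1464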